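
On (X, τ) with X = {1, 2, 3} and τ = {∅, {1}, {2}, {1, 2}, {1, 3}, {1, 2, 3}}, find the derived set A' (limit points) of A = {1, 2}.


A' = {3}

For each x ∈ X, list the open sets U ∈ τ with x ∈ U, then check whether U ∩ (A ∖ {x}) ≠ ∅ for every such U.
  x = 1: open {1} ∋ x has {1} ∩ (A ∖ {1}) = ∅, so x is NOT a limit point.
  x = 2: open {2} ∋ x has {2} ∩ (A ∖ {2}) = ∅, so x is NOT a limit point.
  x = 3: opens ∋ x are {1, 3}, {1, 2, 3}; each meets A ∖ {3}, so x IS a limit point.
Collecting: A' = {3}.


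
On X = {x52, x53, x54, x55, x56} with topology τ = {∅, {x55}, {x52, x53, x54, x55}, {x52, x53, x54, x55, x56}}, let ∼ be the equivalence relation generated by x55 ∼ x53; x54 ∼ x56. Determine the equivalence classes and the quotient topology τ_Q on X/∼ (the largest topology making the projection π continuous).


X/∼ = {[x52], [x53=x55], [x54=x56]}; |τ_Q| = 2.

Equivalence classes: [x52], [x53=x55], [x54=x56].
Quotient map π: X → X/∼ sends x52 ↦ [x52], x53 ↦ [x53=x55], x54 ↦ [x54=x56], x55 ↦ [x53=x55], x56 ↦ [x54=x56].
For each subset V ⊆ X/∼, compute π^{-1}(V) ⊆ X and check whether π^{-1}(V) ∈ τ. V is open in τ_Q iff π^{-1}(V) ∈ τ.
  V = {}: π^{-1}(V) = ∅ ∈ τ ✓.
  V = {[x52]}: π^{-1}(V) = {x52} ∉ τ ✗.
  V = {[x53=x55]}: π^{-1}(V) = {x53, x55} ∉ τ ✗.
  V = {[x52], [x53=x55]}: π^{-1}(V) = {x52, x53, x55} ∉ τ ✗.
  V = {[x54=x56]}: π^{-1}(V) = {x54, x56} ∉ τ ✗.
  V = {[x52], [x54=x56]}: π^{-1}(V) = {x52, x54, x56} ∉ τ ✗.
  V = {[x53=x55], [x54=x56]}: π^{-1}(V) = {x53, x54, x55, x56} ∉ τ ✗.
  V = {[x52], [x53=x55], [x54=x56]}: π^{-1}(V) = {x52, x53, x54, x55, x56} ∈ τ ✓.
Open sets in the quotient: τ_Q = {{}, {[x52], [x53=x55], [x54=x56]}} (2 elements).


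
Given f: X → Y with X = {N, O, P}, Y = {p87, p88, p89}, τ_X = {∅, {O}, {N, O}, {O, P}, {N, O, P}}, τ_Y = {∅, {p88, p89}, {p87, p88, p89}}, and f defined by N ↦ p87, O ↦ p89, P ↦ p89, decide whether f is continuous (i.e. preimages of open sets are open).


f IS continuous.

Compute f^{-1}(U) for each U ∈ τ_Y:
  U = ∅: f^{-1}(U) = ∅ ∈ τ_X ✓.
  U = {p88, p89}: f^{-1}(U) = {O, P} ∈ τ_X ✓.
  U = {p87, p88, p89}: f^{-1}(U) = {N, O, P} ∈ τ_X ✓.
Every preimage lies in τ_X, so f IS continuous.


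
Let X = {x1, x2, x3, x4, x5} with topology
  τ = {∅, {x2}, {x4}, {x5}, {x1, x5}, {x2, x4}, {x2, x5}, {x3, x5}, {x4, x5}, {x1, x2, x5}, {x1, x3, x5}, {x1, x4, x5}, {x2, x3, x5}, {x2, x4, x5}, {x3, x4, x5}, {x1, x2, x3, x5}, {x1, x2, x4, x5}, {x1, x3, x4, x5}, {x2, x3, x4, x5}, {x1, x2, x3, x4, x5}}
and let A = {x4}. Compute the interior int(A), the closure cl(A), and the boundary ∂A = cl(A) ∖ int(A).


int(A) = {x4}, cl(A) = {x4}, ∂A = ∅.

Closed sets in (X, τ) are complements of opens:
  closed(X, τ) = {∅, {x1}, {x2}, {x3}, {x4}, {x1, x2}, {x1, x3}, {x1, x4}, {x2, x3}, {x2, x4}, {x3, x4}, {x1, x2, x3}, {x1, x2, x4}, {x1, x3, x4}, {x1, x3, x5}, {x2, x3, x4}, {x1, x2, x3, x4}, {x1, x2, x3, x5}, {x1, x3, x4, x5}, {x1, x2, x3, x4, x5}}.
int(A) = ⋃ {U ∈ τ : U ⊆ A}. Opens contained in A: ∅, {x4}.
Taking the union of these: int(A) = {x4}.
cl(A) = ⋂ {C closed : A ⊆ C}. Closed sets containing A: {x4}, {x1, x4}, {x2, x4}, {x3, x4}, {x1, x2, x4}, {x1, x3, x4}, {x2, x3, x4}, {x1, x2, x3, x4}, {x1, x3, x4, x5}, {x1, x2, x3, x4, x5}.
Intersecting these: cl(A) = {x4}.
∂A = cl(A) ∖ int(A) = {x4} ∖ {x4} = ∅.


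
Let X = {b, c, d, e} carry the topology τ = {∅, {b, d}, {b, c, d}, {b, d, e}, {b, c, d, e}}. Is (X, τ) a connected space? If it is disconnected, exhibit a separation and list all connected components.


(X, τ) is connected.

Find clopen sets (U ∈ τ with X ∖ U ∈ τ):
  U = ∅, X ∖ U = {b, c, d, e} — both open, so U is clopen.
  U = {b, c, d, e}, X ∖ U = ∅ — both open, so U is clopen.
Only trivial clopens (∅ and X) exist, so (X, τ) is connected.
Compute connected components by grouping points that agree on all clopens:
  component: {b, c, d, e}


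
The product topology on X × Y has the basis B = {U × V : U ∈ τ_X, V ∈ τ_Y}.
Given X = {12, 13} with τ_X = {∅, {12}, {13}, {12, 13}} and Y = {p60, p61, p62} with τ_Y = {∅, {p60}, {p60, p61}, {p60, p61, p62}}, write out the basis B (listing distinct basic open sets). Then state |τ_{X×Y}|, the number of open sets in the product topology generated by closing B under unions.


Basis B = {∅ × ∅, {12} × {p60}, {13} × {p60}, {12} × {p60, p61}, {12, 13} × {p60}, {13} × {p60, p61}, {12} × {p60, p61, p62}, {13} × {p60, p61, p62}, {12, 13} × {p60, p61}, {12, 13} × {p60, p61, p62}}; |τ_{X×Y}| = 16.

Enumerate products U × V with U ∈ τ_X, V ∈ τ_Y (deduplicated):
  ∅ × ∅ = {} (∅)
  {12} × {p60} = {(12,p60)}
  {13} × {p60} = {(13,p60)}
  {12} × {p60, p61} = {(12,p60), (12,p61)}
  {12, 13} × {p60} = {(12,p60), (13,p60)}
  {13} × {p60, p61} = {(13,p60), (13,p61)}
  {12} × {p60, p61, p62} = {(12,p60), (12,p61), (12,p62)}
  {13} × {p60, p61, p62} = {(13,p60), (13,p61), (13,p62)}
  {12, 13} × {p60, p61} = {(12,p60), (12,p61), (13,p60), (13,p61)}
  {12, 13} × {p60, p61, p62} = {(12,p60), (12,p61), (12,p62), (13,p60), (13,p61), (13,p62)}
These 10 distinct sets form the basis B.
Close under arbitrary unions to get τ_{X×Y}; counting gives |τ_{X×Y}| = 16.


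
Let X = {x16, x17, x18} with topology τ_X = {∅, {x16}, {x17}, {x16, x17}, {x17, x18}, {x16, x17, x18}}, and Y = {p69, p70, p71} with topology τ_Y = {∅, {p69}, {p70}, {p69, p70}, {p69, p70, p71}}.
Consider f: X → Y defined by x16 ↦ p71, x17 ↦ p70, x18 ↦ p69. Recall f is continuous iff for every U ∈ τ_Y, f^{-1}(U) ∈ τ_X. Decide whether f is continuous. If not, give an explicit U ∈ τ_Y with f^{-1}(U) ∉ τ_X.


f is NOT continuous.

Compute f^{-1}(U) for each U ∈ τ_Y:
  U = ∅: f^{-1}(U) = ∅ ∈ τ_X ✓.
  U = {p69}: f^{-1}(U) = {x18} ∉ τ_X ✗.
  U = {p70}: f^{-1}(U) = {x17} ∈ τ_X ✓.
  U = {p69, p70}: f^{-1}(U) = {x17, x18} ∈ τ_X ✓.
  U = {p69, p70, p71}: f^{-1}(U) = {x16, x17, x18} ∈ τ_X ✓.
Found U = {p69} with f^{-1}(U) = {x18} not in τ_X. Therefore f is NOT continuous.


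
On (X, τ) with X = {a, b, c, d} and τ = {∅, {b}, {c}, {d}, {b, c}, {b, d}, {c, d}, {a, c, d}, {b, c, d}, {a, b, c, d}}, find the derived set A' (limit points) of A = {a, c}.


A' = {a}

For each x ∈ X, list the open sets U ∈ τ with x ∈ U, then check whether U ∩ (A ∖ {x}) ≠ ∅ for every such U.
  x = a: opens ∋ x are {a, c, d}, {a, b, c, d}; each meets A ∖ {a}, so x IS a limit point.
  x = b: open {b} ∋ x has {b} ∩ (A ∖ {b}) = ∅, so x is NOT a limit point.
  x = c: open {c} ∋ x has {c} ∩ (A ∖ {c}) = ∅, so x is NOT a limit point.
  x = d: open {d} ∋ x has {d} ∩ (A ∖ {d}) = ∅, so x is NOT a limit point.
Collecting: A' = {a}.


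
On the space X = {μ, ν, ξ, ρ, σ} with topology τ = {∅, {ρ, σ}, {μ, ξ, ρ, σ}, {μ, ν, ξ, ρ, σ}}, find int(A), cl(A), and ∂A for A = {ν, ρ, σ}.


int(A) = {ρ, σ}, cl(A) = {μ, ν, ξ, ρ, σ}, ∂A = {μ, ν, ξ}.

Closed sets in (X, τ) are complements of opens:
  closed(X, τ) = {∅, {ν}, {μ, ν, ξ}, {μ, ν, ξ, ρ, σ}}.
int(A) = ⋃ {U ∈ τ : U ⊆ A}. Opens contained in A: ∅, {ρ, σ}.
Taking the union of these: int(A) = {ρ, σ}.
cl(A) = ⋂ {C closed : A ⊆ C}. Closed sets containing A: {μ, ν, ξ, ρ, σ}.
Intersecting these: cl(A) = {μ, ν, ξ, ρ, σ}.
∂A = cl(A) ∖ int(A) = {μ, ν, ξ, ρ, σ} ∖ {ρ, σ} = {μ, ν, ξ}.


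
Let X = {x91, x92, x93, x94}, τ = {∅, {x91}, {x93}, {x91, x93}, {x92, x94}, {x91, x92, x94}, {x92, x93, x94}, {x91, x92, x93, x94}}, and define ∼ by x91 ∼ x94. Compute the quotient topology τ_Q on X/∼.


X/∼ = {[x91=x94], [x92], [x93]}; |τ_Q| = 4.

Equivalence classes: [x91=x94], [x92], [x93].
Quotient map π: X → X/∼ sends x91 ↦ [x91=x94], x92 ↦ [x92], x93 ↦ [x93], x94 ↦ [x91=x94].
For each subset V ⊆ X/∼, compute π^{-1}(V) ⊆ X and check whether π^{-1}(V) ∈ τ. V is open in τ_Q iff π^{-1}(V) ∈ τ.
  V = {}: π^{-1}(V) = ∅ ∈ τ ✓.
  V = {[x91=x94]}: π^{-1}(V) = {x91, x94} ∉ τ ✗.
  V = {[x92]}: π^{-1}(V) = {x92} ∉ τ ✗.
  V = {[x91=x94], [x92]}: π^{-1}(V) = {x91, x92, x94} ∈ τ ✓.
  V = {[x93]}: π^{-1}(V) = {x93} ∈ τ ✓.
  V = {[x91=x94], [x93]}: π^{-1}(V) = {x91, x93, x94} ∉ τ ✗.
  V = {[x92], [x93]}: π^{-1}(V) = {x92, x93} ∉ τ ✗.
  V = {[x91=x94], [x92], [x93]}: π^{-1}(V) = {x91, x92, x93, x94} ∈ τ ✓.
Open sets in the quotient: τ_Q = {{}, {[x91=x94], [x92]}, {[x93]}, {[x91=x94], [x92], [x93]}} (4 elements).


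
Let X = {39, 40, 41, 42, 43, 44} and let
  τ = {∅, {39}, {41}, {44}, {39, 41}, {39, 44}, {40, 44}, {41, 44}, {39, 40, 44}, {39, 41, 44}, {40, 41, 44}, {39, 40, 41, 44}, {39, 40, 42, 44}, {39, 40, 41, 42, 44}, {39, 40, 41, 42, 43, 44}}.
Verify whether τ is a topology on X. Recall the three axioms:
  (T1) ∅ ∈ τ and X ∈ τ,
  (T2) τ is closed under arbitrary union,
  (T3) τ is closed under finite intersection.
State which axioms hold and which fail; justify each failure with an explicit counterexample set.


τ IS a topology on X.

Axiom (T1): ∅ ∈ τ? Yes; X ∈ τ? Yes.
Axiom (T2/T3): check pairwise unions and intersections of members of τ.
All pairwise intersections and unions checked — each lies in τ. Therefore τ satisfies (T1), (T2), (T3): it IS a topology on X.


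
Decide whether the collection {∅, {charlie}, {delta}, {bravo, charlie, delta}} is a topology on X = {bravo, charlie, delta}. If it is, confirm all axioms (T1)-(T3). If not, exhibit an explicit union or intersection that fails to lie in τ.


τ is NOT a topology on X.

Axiom (T1): ∅ ∈ τ? Yes; X ∈ τ? Yes.
Axiom (T2/T3): check pairwise unions and intersections of members of τ.
Counterexample for (T2): {charlie} ∪ {delta} = {charlie, delta} ∉ τ. Therefore τ is NOT a topology.


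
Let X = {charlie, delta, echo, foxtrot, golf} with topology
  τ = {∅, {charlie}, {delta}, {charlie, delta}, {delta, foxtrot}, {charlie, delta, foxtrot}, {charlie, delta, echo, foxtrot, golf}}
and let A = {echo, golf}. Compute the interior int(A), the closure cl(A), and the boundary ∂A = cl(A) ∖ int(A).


int(A) = ∅, cl(A) = {echo, golf}, ∂A = {echo, golf}.

Closed sets in (X, τ) are complements of opens:
  closed(X, τ) = {∅, {echo, golf}, {charlie, echo, golf}, {echo, foxtrot, golf}, {charlie, echo, foxtrot, golf}, {delta, echo, foxtrot, golf}, {charlie, delta, echo, foxtrot, golf}}.
int(A) = ⋃ {U ∈ τ : U ⊆ A}. Opens contained in A: ∅.
Taking the union of these: int(A) = ∅.
cl(A) = ⋂ {C closed : A ⊆ C}. Closed sets containing A: {echo, golf}, {charlie, echo, golf}, {echo, foxtrot, golf}, {charlie, echo, foxtrot, golf}, {delta, echo, foxtrot, golf}, {charlie, delta, echo, foxtrot, golf}.
Intersecting these: cl(A) = {echo, golf}.
∂A = cl(A) ∖ int(A) = {echo, golf} ∖ ∅ = {echo, golf}.


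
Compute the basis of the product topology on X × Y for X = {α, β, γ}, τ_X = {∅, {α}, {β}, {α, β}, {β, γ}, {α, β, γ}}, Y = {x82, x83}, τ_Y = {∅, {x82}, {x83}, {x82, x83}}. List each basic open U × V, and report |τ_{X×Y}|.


Basis B = {∅ × ∅, {α} × {x82}, {α} × {x83}, {β} × {x82}, {β} × {x83}, {α} × {x82, x83}, {α, β} × {x82}, {α, β} × {x83}, {β} × {x82, x83}, {β, γ} × {x82}, {β, γ} × {x83}, {α, β, γ} × {x82}, {α, β, γ} × {x83}, {α, β} × {x82, x83}, {β, γ} × {x82, x83}, {α, β, γ} × {x82, x83}}; |τ_{X×Y}| = 36.

Enumerate products U × V with U ∈ τ_X, V ∈ τ_Y (deduplicated):
  ∅ × ∅ = {} (∅)
  {α} × {x82} = {(α,x82)}
  {α} × {x83} = {(α,x83)}
  {β} × {x82} = {(β,x82)}
  {β} × {x83} = {(β,x83)}
  {α} × {x82, x83} = {(α,x82), (α,x83)}
  {α, β} × {x82} = {(α,x82), (β,x82)}
  {α, β} × {x83} = {(α,x83), (β,x83)}
  {β} × {x82, x83} = {(β,x82), (β,x83)}
  {β, γ} × {x82} = {(β,x82), (γ,x82)}
  {β, γ} × {x83} = {(β,x83), (γ,x83)}
  {α, β, γ} × {x82} = {(α,x82), (β,x82), (γ,x82)}
  {α, β, γ} × {x83} = {(α,x83), (β,x83), (γ,x83)}
  {α, β} × {x82, x83} = {(α,x82), (α,x83), (β,x82), (β,x83)}
  {β, γ} × {x82, x83} = {(β,x82), (β,x83), (γ,x82), (γ,x83)}
  {α, β, γ} × {x82, x83} = {(α,x82), (α,x83), (β,x82), (β,x83), (γ,x82), (γ,x83)}
These 16 distinct sets form the basis B.
Close under arbitrary unions to get τ_{X×Y}; counting gives |τ_{X×Y}| = 36.


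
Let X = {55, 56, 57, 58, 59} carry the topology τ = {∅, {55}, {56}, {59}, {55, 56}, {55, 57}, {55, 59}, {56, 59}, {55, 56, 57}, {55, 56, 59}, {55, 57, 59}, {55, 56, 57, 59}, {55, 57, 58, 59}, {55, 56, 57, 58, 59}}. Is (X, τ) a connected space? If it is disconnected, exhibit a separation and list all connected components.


(X, τ) is disconnected; components = [{56}, {55, 57, 58, 59}].

Find clopen sets (U ∈ τ with X ∖ U ∈ τ):
  U = ∅, X ∖ U = {55, 56, 57, 58, 59} — both open, so U is clopen.
  U = {56}, X ∖ U = {55, 57, 58, 59} — both open, so U is clopen.
  U = {55, 57, 58, 59}, X ∖ U = {56} — both open, so U is clopen.
  U = {55, 56, 57, 58, 59}, X ∖ U = ∅ — both open, so U is clopen.
Nontrivial clopen(s) exist: e.g. {56}. So (X, τ) is disconnected.
Compute connected components by grouping points that agree on all clopens:
  component: {56}
  component: {55, 57, 58, 59}


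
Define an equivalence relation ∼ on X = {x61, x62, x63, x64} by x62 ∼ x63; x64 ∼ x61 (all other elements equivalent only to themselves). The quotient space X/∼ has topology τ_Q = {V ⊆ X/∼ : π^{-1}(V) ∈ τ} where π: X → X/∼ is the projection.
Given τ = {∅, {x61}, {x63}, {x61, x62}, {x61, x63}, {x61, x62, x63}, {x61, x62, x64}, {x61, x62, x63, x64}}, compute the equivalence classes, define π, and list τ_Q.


X/∼ = {[x61=x64], [x62=x63]}; |τ_Q| = 2.

Equivalence classes: [x61=x64], [x62=x63].
Quotient map π: X → X/∼ sends x61 ↦ [x61=x64], x62 ↦ [x62=x63], x63 ↦ [x62=x63], x64 ↦ [x61=x64].
For each subset V ⊆ X/∼, compute π^{-1}(V) ⊆ X and check whether π^{-1}(V) ∈ τ. V is open in τ_Q iff π^{-1}(V) ∈ τ.
  V = {}: π^{-1}(V) = ∅ ∈ τ ✓.
  V = {[x61=x64]}: π^{-1}(V) = {x61, x64} ∉ τ ✗.
  V = {[x62=x63]}: π^{-1}(V) = {x62, x63} ∉ τ ✗.
  V = {[x61=x64], [x62=x63]}: π^{-1}(V) = {x61, x62, x63, x64} ∈ τ ✓.
Open sets in the quotient: τ_Q = {{}, {[x61=x64], [x62=x63]}} (2 elements).


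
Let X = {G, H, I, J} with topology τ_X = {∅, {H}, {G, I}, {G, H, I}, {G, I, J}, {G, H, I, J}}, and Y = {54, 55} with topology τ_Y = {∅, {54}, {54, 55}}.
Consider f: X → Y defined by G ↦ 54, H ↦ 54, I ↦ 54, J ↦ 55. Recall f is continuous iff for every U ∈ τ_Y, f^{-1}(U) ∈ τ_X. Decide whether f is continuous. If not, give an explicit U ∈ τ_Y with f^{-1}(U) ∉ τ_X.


f IS continuous.

Compute f^{-1}(U) for each U ∈ τ_Y:
  U = ∅: f^{-1}(U) = ∅ ∈ τ_X ✓.
  U = {54}: f^{-1}(U) = {G, H, I} ∈ τ_X ✓.
  U = {54, 55}: f^{-1}(U) = {G, H, I, J} ∈ τ_X ✓.
Every preimage lies in τ_X, so f IS continuous.


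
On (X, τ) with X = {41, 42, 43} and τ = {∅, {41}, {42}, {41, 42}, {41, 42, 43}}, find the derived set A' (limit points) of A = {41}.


A' = {43}

For each x ∈ X, list the open sets U ∈ τ with x ∈ U, then check whether U ∩ (A ∖ {x}) ≠ ∅ for every such U.
  x = 41: open {41} ∋ x has {41} ∩ (A ∖ {41}) = ∅, so x is NOT a limit point.
  x = 42: open {42} ∋ x has {42} ∩ (A ∖ {42}) = ∅, so x is NOT a limit point.
  x = 43: opens ∋ x are {41, 42, 43}; each meets A ∖ {43}, so x IS a limit point.
Collecting: A' = {43}.


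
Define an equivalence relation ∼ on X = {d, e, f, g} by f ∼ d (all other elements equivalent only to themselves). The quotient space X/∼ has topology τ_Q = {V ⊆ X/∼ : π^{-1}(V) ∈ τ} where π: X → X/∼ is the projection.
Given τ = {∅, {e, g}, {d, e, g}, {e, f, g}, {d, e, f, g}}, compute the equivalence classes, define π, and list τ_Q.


X/∼ = {[d=f], [e], [g]}; |τ_Q| = 3.

Equivalence classes: [d=f], [e], [g].
Quotient map π: X → X/∼ sends d ↦ [d=f], e ↦ [e], f ↦ [d=f], g ↦ [g].
For each subset V ⊆ X/∼, compute π^{-1}(V) ⊆ X and check whether π^{-1}(V) ∈ τ. V is open in τ_Q iff π^{-1}(V) ∈ τ.
  V = {}: π^{-1}(V) = ∅ ∈ τ ✓.
  V = {[d=f]}: π^{-1}(V) = {d, f} ∉ τ ✗.
  V = {[e]}: π^{-1}(V) = {e} ∉ τ ✗.
  V = {[d=f], [e]}: π^{-1}(V) = {d, e, f} ∉ τ ✗.
  V = {[g]}: π^{-1}(V) = {g} ∉ τ ✗.
  V = {[d=f], [g]}: π^{-1}(V) = {d, f, g} ∉ τ ✗.
  V = {[e], [g]}: π^{-1}(V) = {e, g} ∈ τ ✓.
  V = {[d=f], [e], [g]}: π^{-1}(V) = {d, e, f, g} ∈ τ ✓.
Open sets in the quotient: τ_Q = {{}, {[e], [g]}, {[d=f], [e], [g]}} (3 elements).


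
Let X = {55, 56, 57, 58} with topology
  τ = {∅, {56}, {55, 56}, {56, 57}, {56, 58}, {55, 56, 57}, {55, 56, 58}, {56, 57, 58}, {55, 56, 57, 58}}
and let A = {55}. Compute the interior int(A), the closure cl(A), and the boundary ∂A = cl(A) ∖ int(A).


int(A) = ∅, cl(A) = {55}, ∂A = {55}.

Closed sets in (X, τ) are complements of opens:
  closed(X, τ) = {∅, {55}, {57}, {58}, {55, 57}, {55, 58}, {57, 58}, {55, 57, 58}, {55, 56, 57, 58}}.
int(A) = ⋃ {U ∈ τ : U ⊆ A}. Opens contained in A: ∅.
Taking the union of these: int(A) = ∅.
cl(A) = ⋂ {C closed : A ⊆ C}. Closed sets containing A: {55}, {55, 57}, {55, 58}, {55, 57, 58}, {55, 56, 57, 58}.
Intersecting these: cl(A) = {55}.
∂A = cl(A) ∖ int(A) = {55} ∖ ∅ = {55}.


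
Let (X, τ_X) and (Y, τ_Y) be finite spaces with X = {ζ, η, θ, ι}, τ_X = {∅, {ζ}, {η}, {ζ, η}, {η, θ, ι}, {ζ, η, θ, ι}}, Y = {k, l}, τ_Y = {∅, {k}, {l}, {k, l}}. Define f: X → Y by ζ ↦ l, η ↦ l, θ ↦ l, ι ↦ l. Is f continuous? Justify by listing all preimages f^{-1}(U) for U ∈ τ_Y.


f IS continuous.

Compute f^{-1}(U) for each U ∈ τ_Y:
  U = ∅: f^{-1}(U) = ∅ ∈ τ_X ✓.
  U = {k}: f^{-1}(U) = ∅ ∈ τ_X ✓.
  U = {l}: f^{-1}(U) = {ζ, η, θ, ι} ∈ τ_X ✓.
  U = {k, l}: f^{-1}(U) = {ζ, η, θ, ι} ∈ τ_X ✓.
Every preimage lies in τ_X, so f IS continuous.


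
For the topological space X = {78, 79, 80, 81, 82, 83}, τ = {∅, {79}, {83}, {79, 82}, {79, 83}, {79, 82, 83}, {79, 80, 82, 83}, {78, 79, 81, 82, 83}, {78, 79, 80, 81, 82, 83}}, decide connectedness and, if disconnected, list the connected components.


(X, τ) is connected.

Find clopen sets (U ∈ τ with X ∖ U ∈ τ):
  U = ∅, X ∖ U = {78, 79, 80, 81, 82, 83} — both open, so U is clopen.
  U = {78, 79, 80, 81, 82, 83}, X ∖ U = ∅ — both open, so U is clopen.
Only trivial clopens (∅ and X) exist, so (X, τ) is connected.
Compute connected components by grouping points that agree on all clopens:
  component: {78, 79, 80, 81, 82, 83}


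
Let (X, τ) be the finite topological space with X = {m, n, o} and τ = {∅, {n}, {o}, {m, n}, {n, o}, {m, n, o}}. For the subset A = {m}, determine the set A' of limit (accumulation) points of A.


A' = ∅

For each x ∈ X, list the open sets U ∈ τ with x ∈ U, then check whether U ∩ (A ∖ {x}) ≠ ∅ for every such U.
  x = m: open {m, n} ∋ x has {m, n} ∩ (A ∖ {m}) = ∅, so x is NOT a limit point.
  x = n: open {n} ∋ x has {n} ∩ (A ∖ {n}) = ∅, so x is NOT a limit point.
  x = o: open {o} ∋ x has {o} ∩ (A ∖ {o}) = ∅, so x is NOT a limit point.
Collecting: A' = ∅.


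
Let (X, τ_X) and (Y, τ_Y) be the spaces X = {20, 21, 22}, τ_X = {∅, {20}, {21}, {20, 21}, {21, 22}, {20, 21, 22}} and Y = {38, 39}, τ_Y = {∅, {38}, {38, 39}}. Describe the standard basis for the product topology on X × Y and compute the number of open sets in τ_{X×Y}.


Basis B = {∅ × ∅, {20} × {38}, {21} × {38}, {20} × {38, 39}, {20, 21} × {38}, {21} × {38, 39}, {21, 22} × {38}, {20, 21, 22} × {38}, {20, 21} × {38, 39}, {21, 22} × {38, 39}, {20, 21, 22} × {38, 39}}; |τ_{X×Y}| = 18.

Enumerate products U × V with U ∈ τ_X, V ∈ τ_Y (deduplicated):
  ∅ × ∅ = {} (∅)
  {20} × {38} = {(20,38)}
  {21} × {38} = {(21,38)}
  {20} × {38, 39} = {(20,38), (20,39)}
  {20, 21} × {38} = {(20,38), (21,38)}
  {21} × {38, 39} = {(21,38), (21,39)}
  {21, 22} × {38} = {(21,38), (22,38)}
  {20, 21, 22} × {38} = {(20,38), (21,38), (22,38)}
  {20, 21} × {38, 39} = {(20,38), (20,39), (21,38), (21,39)}
  {21, 22} × {38, 39} = {(21,38), (21,39), (22,38), (22,39)}
  {20, 21, 22} × {38, 39} = {(20,38), (20,39), (21,38), (21,39), (22,38), (22,39)}
These 11 distinct sets form the basis B.
Close under arbitrary unions to get τ_{X×Y}; counting gives |τ_{X×Y}| = 18.


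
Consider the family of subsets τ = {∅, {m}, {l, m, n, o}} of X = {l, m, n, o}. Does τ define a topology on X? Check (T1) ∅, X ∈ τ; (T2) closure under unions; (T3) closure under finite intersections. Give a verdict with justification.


τ IS a topology on X.

Axiom (T1): ∅ ∈ τ? Yes; X ∈ τ? Yes.
Axiom (T2/T3): check pairwise unions and intersections of members of τ.
All pairwise intersections and unions checked — each lies in τ. Therefore τ satisfies (T1), (T2), (T3): it IS a topology on X.


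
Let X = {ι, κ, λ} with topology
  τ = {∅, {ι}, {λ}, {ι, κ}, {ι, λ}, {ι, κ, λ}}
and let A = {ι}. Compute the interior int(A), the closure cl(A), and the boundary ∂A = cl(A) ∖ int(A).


int(A) = {ι}, cl(A) = {ι, κ}, ∂A = {κ}.

Closed sets in (X, τ) are complements of opens:
  closed(X, τ) = {∅, {κ}, {λ}, {ι, κ}, {κ, λ}, {ι, κ, λ}}.
int(A) = ⋃ {U ∈ τ : U ⊆ A}. Opens contained in A: ∅, {ι}.
Taking the union of these: int(A) = {ι}.
cl(A) = ⋂ {C closed : A ⊆ C}. Closed sets containing A: {ι, κ}, {ι, κ, λ}.
Intersecting these: cl(A) = {ι, κ}.
∂A = cl(A) ∖ int(A) = {ι, κ} ∖ {ι} = {κ}.


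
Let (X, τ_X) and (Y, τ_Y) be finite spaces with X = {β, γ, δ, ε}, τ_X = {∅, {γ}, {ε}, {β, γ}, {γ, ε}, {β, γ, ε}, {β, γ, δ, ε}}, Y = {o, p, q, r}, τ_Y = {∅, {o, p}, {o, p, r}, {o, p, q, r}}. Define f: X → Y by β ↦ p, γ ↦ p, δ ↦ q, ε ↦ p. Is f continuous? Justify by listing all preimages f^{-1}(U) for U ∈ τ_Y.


f IS continuous.

Compute f^{-1}(U) for each U ∈ τ_Y:
  U = ∅: f^{-1}(U) = ∅ ∈ τ_X ✓.
  U = {o, p}: f^{-1}(U) = {β, γ, ε} ∈ τ_X ✓.
  U = {o, p, r}: f^{-1}(U) = {β, γ, ε} ∈ τ_X ✓.
  U = {o, p, q, r}: f^{-1}(U) = {β, γ, δ, ε} ∈ τ_X ✓.
Every preimage lies in τ_X, so f IS continuous.


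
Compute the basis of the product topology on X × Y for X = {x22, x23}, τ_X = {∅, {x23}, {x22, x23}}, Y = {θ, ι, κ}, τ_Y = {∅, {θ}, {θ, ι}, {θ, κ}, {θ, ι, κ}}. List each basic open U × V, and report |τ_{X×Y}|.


Basis B = {∅ × ∅, {x23} × {θ}, {x22, x23} × {θ}, {x23} × {θ, ι}, {x23} × {θ, κ}, {x23} × {θ, ι, κ}, {x22, x23} × {θ, ι}, {x22, x23} × {θ, κ}, {x22, x23} × {θ, ι, κ}}; |τ_{X×Y}| = 14.

Enumerate products U × V with U ∈ τ_X, V ∈ τ_Y (deduplicated):
  ∅ × ∅ = {} (∅)
  {x23} × {θ} = {(x23,θ)}
  {x22, x23} × {θ} = {(x22,θ), (x23,θ)}
  {x23} × {θ, ι} = {(x23,θ), (x23,ι)}
  {x23} × {θ, κ} = {(x23,θ), (x23,κ)}
  {x23} × {θ, ι, κ} = {(x23,θ), (x23,ι), (x23,κ)}
  {x22, x23} × {θ, ι} = {(x22,θ), (x22,ι), (x23,θ), (x23,ι)}
  {x22, x23} × {θ, κ} = {(x22,θ), (x22,κ), (x23,θ), (x23,κ)}
  {x22, x23} × {θ, ι, κ} = {(x22,θ), (x22,ι), (x22,κ), (x23,θ), (x23,ι), (x23,κ)}
These 9 distinct sets form the basis B.
Close under arbitrary unions to get τ_{X×Y}; counting gives |τ_{X×Y}| = 14.


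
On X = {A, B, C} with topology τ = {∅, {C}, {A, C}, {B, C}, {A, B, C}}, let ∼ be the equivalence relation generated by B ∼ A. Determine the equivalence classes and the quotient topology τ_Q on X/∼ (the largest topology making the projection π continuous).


X/∼ = {[A=B], [C]}; |τ_Q| = 3.

Equivalence classes: [A=B], [C].
Quotient map π: X → X/∼ sends A ↦ [A=B], B ↦ [A=B], C ↦ [C].
For each subset V ⊆ X/∼, compute π^{-1}(V) ⊆ X and check whether π^{-1}(V) ∈ τ. V is open in τ_Q iff π^{-1}(V) ∈ τ.
  V = {}: π^{-1}(V) = ∅ ∈ τ ✓.
  V = {[A=B]}: π^{-1}(V) = {A, B} ∉ τ ✗.
  V = {[C]}: π^{-1}(V) = {C} ∈ τ ✓.
  V = {[A=B], [C]}: π^{-1}(V) = {A, B, C} ∈ τ ✓.
Open sets in the quotient: τ_Q = {{}, {[C]}, {[A=B], [C]}} (3 elements).


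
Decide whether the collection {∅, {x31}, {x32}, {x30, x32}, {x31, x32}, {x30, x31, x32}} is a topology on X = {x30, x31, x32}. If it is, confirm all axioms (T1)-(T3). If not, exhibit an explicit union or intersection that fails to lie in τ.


τ IS a topology on X.

Axiom (T1): ∅ ∈ τ? Yes; X ∈ τ? Yes.
Axiom (T2/T3): check pairwise unions and intersections of members of τ.
All pairwise intersections and unions checked — each lies in τ. Therefore τ satisfies (T1), (T2), (T3): it IS a topology on X.


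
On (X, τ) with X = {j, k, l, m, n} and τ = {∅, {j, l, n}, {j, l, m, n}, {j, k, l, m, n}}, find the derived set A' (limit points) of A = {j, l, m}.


A' = {j, k, l, m, n}

For each x ∈ X, list the open sets U ∈ τ with x ∈ U, then check whether U ∩ (A ∖ {x}) ≠ ∅ for every such U.
  x = j: opens ∋ x are {j, l, n}, {j, l, m, n}, {j, k, l, m, n}; each meets A ∖ {j}, so x IS a limit point.
  x = k: opens ∋ x are {j, k, l, m, n}; each meets A ∖ {k}, so x IS a limit point.
  x = l: opens ∋ x are {j, l, n}, {j, l, m, n}, {j, k, l, m, n}; each meets A ∖ {l}, so x IS a limit point.
  x = m: opens ∋ x are {j, l, m, n}, {j, k, l, m, n}; each meets A ∖ {m}, so x IS a limit point.
  x = n: opens ∋ x are {j, l, n}, {j, l, m, n}, {j, k, l, m, n}; each meets A ∖ {n}, so x IS a limit point.
Collecting: A' = {j, k, l, m, n}.


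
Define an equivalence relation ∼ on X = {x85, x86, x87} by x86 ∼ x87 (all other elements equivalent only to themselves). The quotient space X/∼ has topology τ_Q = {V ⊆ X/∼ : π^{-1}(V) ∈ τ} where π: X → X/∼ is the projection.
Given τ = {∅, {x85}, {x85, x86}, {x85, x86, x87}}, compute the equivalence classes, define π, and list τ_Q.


X/∼ = {[x85], [x86=x87]}; |τ_Q| = 3.

Equivalence classes: [x85], [x86=x87].
Quotient map π: X → X/∼ sends x85 ↦ [x85], x86 ↦ [x86=x87], x87 ↦ [x86=x87].
For each subset V ⊆ X/∼, compute π^{-1}(V) ⊆ X and check whether π^{-1}(V) ∈ τ. V is open in τ_Q iff π^{-1}(V) ∈ τ.
  V = {}: π^{-1}(V) = ∅ ∈ τ ✓.
  V = {[x85]}: π^{-1}(V) = {x85} ∈ τ ✓.
  V = {[x86=x87]}: π^{-1}(V) = {x86, x87} ∉ τ ✗.
  V = {[x85], [x86=x87]}: π^{-1}(V) = {x85, x86, x87} ∈ τ ✓.
Open sets in the quotient: τ_Q = {{}, {[x85]}, {[x85], [x86=x87]}} (3 elements).


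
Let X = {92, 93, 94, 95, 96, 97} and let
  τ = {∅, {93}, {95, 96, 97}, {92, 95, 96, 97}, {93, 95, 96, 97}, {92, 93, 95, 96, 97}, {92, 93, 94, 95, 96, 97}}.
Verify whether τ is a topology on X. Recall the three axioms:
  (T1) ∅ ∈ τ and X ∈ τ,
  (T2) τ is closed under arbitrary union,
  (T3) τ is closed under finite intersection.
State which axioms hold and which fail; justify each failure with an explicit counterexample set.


τ IS a topology on X.

Axiom (T1): ∅ ∈ τ? Yes; X ∈ τ? Yes.
Axiom (T2/T3): check pairwise unions and intersections of members of τ.
All pairwise intersections and unions checked — each lies in τ. Therefore τ satisfies (T1), (T2), (T3): it IS a topology on X.


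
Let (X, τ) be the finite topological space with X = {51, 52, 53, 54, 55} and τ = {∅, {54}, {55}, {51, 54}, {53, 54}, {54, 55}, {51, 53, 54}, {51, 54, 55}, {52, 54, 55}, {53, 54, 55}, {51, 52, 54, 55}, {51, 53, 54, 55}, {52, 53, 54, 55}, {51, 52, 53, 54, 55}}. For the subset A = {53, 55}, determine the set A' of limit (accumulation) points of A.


A' = {52}

For each x ∈ X, list the open sets U ∈ τ with x ∈ U, then check whether U ∩ (A ∖ {x}) ≠ ∅ for every such U.
  x = 51: open {51, 54} ∋ x has {51, 54} ∩ (A ∖ {51}) = ∅, so x is NOT a limit point.
  x = 52: opens ∋ x are {52, 54, 55}, {51, 52, 54, 55}, {52, 53, 54, 55}, {51, 52, 53, 54, 55}; each meets A ∖ {52}, so x IS a limit point.
  x = 53: open {53, 54} ∋ x has {53, 54} ∩ (A ∖ {53}) = ∅, so x is NOT a limit point.
  x = 54: open {54} ∋ x has {54} ∩ (A ∖ {54}) = ∅, so x is NOT a limit point.
  x = 55: open {55} ∋ x has {55} ∩ (A ∖ {55}) = ∅, so x is NOT a limit point.
Collecting: A' = {52}.


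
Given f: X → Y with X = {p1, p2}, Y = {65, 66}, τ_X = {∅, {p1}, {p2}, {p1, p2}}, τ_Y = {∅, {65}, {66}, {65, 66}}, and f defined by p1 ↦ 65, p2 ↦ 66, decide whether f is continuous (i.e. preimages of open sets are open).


f IS continuous.

Compute f^{-1}(U) for each U ∈ τ_Y:
  U = ∅: f^{-1}(U) = ∅ ∈ τ_X ✓.
  U = {65}: f^{-1}(U) = {p1} ∈ τ_X ✓.
  U = {66}: f^{-1}(U) = {p2} ∈ τ_X ✓.
  U = {65, 66}: f^{-1}(U) = {p1, p2} ∈ τ_X ✓.
Every preimage lies in τ_X, so f IS continuous.


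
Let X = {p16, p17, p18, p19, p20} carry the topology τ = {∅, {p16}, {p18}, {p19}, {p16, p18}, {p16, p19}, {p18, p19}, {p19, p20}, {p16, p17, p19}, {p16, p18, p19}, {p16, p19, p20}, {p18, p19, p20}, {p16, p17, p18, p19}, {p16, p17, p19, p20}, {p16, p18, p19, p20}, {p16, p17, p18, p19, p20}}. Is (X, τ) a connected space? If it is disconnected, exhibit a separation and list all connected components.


(X, τ) is disconnected; components = [{p18}, {p16, p17, p19, p20}].

Find clopen sets (U ∈ τ with X ∖ U ∈ τ):
  U = ∅, X ∖ U = {p16, p17, p18, p19, p20} — both open, so U is clopen.
  U = {p18}, X ∖ U = {p16, p17, p19, p20} — both open, so U is clopen.
  U = {p16, p17, p19, p20}, X ∖ U = {p18} — both open, so U is clopen.
  U = {p16, p17, p18, p19, p20}, X ∖ U = ∅ — both open, so U is clopen.
Nontrivial clopen(s) exist: e.g. {p18}. So (X, τ) is disconnected.
Compute connected components by grouping points that agree on all clopens:
  component: {p18}
  component: {p16, p17, p19, p20}


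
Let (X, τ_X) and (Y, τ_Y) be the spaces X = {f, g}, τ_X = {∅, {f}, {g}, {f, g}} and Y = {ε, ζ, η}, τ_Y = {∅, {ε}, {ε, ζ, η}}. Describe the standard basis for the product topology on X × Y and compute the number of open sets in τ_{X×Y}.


Basis B = {∅ × ∅, {f} × {ε}, {g} × {ε}, {f, g} × {ε}, {f} × {ε, ζ, η}, {g} × {ε, ζ, η}, {f, g} × {ε, ζ, η}}; |τ_{X×Y}| = 9.

Enumerate products U × V with U ∈ τ_X, V ∈ τ_Y (deduplicated):
  ∅ × ∅ = {} (∅)
  {f} × {ε} = {(f,ε)}
  {g} × {ε} = {(g,ε)}
  {f, g} × {ε} = {(f,ε), (g,ε)}
  {f} × {ε, ζ, η} = {(f,ε), (f,ζ), (f,η)}
  {g} × {ε, ζ, η} = {(g,ε), (g,ζ), (g,η)}
  {f, g} × {ε, ζ, η} = {(f,ε), (f,ζ), (f,η), (g,ε), (g,ζ), (g,η)}
These 7 distinct sets form the basis B.
Close under arbitrary unions to get τ_{X×Y}; counting gives |τ_{X×Y}| = 9.


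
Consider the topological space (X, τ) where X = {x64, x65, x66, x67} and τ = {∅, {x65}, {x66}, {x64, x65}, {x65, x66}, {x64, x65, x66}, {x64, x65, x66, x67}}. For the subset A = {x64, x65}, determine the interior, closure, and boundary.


int(A) = {x64, x65}, cl(A) = {x64, x65, x67}, ∂A = {x67}.

Closed sets in (X, τ) are complements of opens:
  closed(X, τ) = {∅, {x67}, {x64, x67}, {x66, x67}, {x64, x65, x67}, {x64, x66, x67}, {x64, x65, x66, x67}}.
int(A) = ⋃ {U ∈ τ : U ⊆ A}. Opens contained in A: ∅, {x65}, {x64, x65}.
Taking the union of these: int(A) = {x64, x65}.
cl(A) = ⋂ {C closed : A ⊆ C}. Closed sets containing A: {x64, x65, x67}, {x64, x65, x66, x67}.
Intersecting these: cl(A) = {x64, x65, x67}.
∂A = cl(A) ∖ int(A) = {x64, x65, x67} ∖ {x64, x65} = {x67}.


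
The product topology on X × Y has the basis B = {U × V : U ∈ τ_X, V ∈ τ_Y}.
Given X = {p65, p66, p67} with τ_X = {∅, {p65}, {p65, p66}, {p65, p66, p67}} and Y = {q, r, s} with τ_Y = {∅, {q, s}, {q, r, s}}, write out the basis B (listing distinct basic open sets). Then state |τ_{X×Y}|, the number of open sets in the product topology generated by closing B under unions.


Basis B = {∅ × ∅, {p65} × {q, s}, {p65} × {q, r, s}, {p65, p66} × {q, s}, {p65, p66} × {q, r, s}, {p65, p66, p67} × {q, s}, {p65, p66, p67} × {q, r, s}}; |τ_{X×Y}| = 10.

Enumerate products U × V with U ∈ τ_X, V ∈ τ_Y (deduplicated):
  ∅ × ∅ = {} (∅)
  {p65} × {q, s} = {(p65,q), (p65,s)}
  {p65} × {q, r, s} = {(p65,q), (p65,r), (p65,s)}
  {p65, p66} × {q, s} = {(p65,q), (p65,s), (p66,q), (p66,s)}
  {p65, p66} × {q, r, s} = {(p65,q), (p65,r), (p65,s), (p66,q), (p66,r), (p66,s)}
  {p65, p66, p67} × {q, s} = {(p65,q), (p65,s), (p66,q), (p66,s), (p67,q), (p67,s)}
  {p65, p66, p67} × {q, r, s} = {(p65,q), (p65,r), (p65,s), (p66,q), (p66,r), (p66,s), (p67,q), (p67,r), (p67,s)}
These 7 distinct sets form the basis B.
Close under arbitrary unions to get τ_{X×Y}; counting gives |τ_{X×Y}| = 10.


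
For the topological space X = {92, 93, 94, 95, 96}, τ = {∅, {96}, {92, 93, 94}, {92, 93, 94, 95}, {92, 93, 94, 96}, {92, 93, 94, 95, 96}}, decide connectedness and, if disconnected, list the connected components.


(X, τ) is disconnected; components = [{96}, {92, 93, 94, 95}].

Find clopen sets (U ∈ τ with X ∖ U ∈ τ):
  U = ∅, X ∖ U = {92, 93, 94, 95, 96} — both open, so U is clopen.
  U = {96}, X ∖ U = {92, 93, 94, 95} — both open, so U is clopen.
  U = {92, 93, 94, 95}, X ∖ U = {96} — both open, so U is clopen.
  U = {92, 93, 94, 95, 96}, X ∖ U = ∅ — both open, so U is clopen.
Nontrivial clopen(s) exist: e.g. {92, 93, 94, 95}. So (X, τ) is disconnected.
Compute connected components by grouping points that agree on all clopens:
  component: {96}
  component: {92, 93, 94, 95}


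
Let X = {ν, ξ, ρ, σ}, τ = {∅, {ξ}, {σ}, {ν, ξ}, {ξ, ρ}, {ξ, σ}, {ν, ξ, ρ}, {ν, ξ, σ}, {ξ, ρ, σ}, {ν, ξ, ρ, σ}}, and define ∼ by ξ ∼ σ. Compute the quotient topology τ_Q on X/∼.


X/∼ = {[ν], [ξ=σ], [ρ]}; |τ_Q| = 5.

Equivalence classes: [ν], [ξ=σ], [ρ].
Quotient map π: X → X/∼ sends ν ↦ [ν], ξ ↦ [ξ=σ], ρ ↦ [ρ], σ ↦ [ξ=σ].
For each subset V ⊆ X/∼, compute π^{-1}(V) ⊆ X and check whether π^{-1}(V) ∈ τ. V is open in τ_Q iff π^{-1}(V) ∈ τ.
  V = {}: π^{-1}(V) = ∅ ∈ τ ✓.
  V = {[ν]}: π^{-1}(V) = {ν} ∉ τ ✗.
  V = {[ξ=σ]}: π^{-1}(V) = {ξ, σ} ∈ τ ✓.
  V = {[ν], [ξ=σ]}: π^{-1}(V) = {ν, ξ, σ} ∈ τ ✓.
  V = {[ρ]}: π^{-1}(V) = {ρ} ∉ τ ✗.
  V = {[ν], [ρ]}: π^{-1}(V) = {ν, ρ} ∉ τ ✗.
  V = {[ξ=σ], [ρ]}: π^{-1}(V) = {ξ, ρ, σ} ∈ τ ✓.
  V = {[ν], [ξ=σ], [ρ]}: π^{-1}(V) = {ν, ξ, ρ, σ} ∈ τ ✓.
Open sets in the quotient: τ_Q = {{}, {[ξ=σ]}, {[ν], [ξ=σ]}, {[ξ=σ], [ρ]}, {[ν], [ξ=σ], [ρ]}} (5 elements).


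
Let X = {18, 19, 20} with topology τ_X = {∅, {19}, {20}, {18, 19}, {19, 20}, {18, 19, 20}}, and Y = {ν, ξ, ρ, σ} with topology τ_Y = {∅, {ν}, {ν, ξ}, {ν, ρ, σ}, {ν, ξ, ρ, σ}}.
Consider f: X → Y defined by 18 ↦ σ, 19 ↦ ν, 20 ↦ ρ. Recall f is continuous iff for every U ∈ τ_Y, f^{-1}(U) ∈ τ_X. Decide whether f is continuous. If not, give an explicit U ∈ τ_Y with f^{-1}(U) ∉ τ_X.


f IS continuous.

Compute f^{-1}(U) for each U ∈ τ_Y:
  U = ∅: f^{-1}(U) = ∅ ∈ τ_X ✓.
  U = {ν}: f^{-1}(U) = {19} ∈ τ_X ✓.
  U = {ν, ξ}: f^{-1}(U) = {19} ∈ τ_X ✓.
  U = {ν, ρ, σ}: f^{-1}(U) = {18, 19, 20} ∈ τ_X ✓.
  U = {ν, ξ, ρ, σ}: f^{-1}(U) = {18, 19, 20} ∈ τ_X ✓.
Every preimage lies in τ_X, so f IS continuous.


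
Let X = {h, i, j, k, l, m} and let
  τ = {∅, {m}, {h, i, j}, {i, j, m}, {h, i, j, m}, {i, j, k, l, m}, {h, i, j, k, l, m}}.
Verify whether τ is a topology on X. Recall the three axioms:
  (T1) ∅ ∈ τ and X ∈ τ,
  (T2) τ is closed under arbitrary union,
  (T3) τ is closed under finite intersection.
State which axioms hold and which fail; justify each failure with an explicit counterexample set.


τ is NOT a topology on X.

Axiom (T1): ∅ ∈ τ? Yes; X ∈ τ? Yes.
Axiom (T2/T3): check pairwise unions and intersections of members of τ.
Counterexample for (T3): {h, i, j} ∩ {i, j, m} = {i, j} ∉ τ. Therefore τ is NOT a topology.


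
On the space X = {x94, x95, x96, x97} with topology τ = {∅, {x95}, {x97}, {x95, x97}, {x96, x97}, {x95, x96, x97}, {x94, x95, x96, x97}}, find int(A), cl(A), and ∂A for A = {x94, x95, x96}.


int(A) = {x95}, cl(A) = {x94, x95, x96}, ∂A = {x94, x96}.

Closed sets in (X, τ) are complements of opens:
  closed(X, τ) = {∅, {x94}, {x94, x95}, {x94, x96}, {x94, x95, x96}, {x94, x96, x97}, {x94, x95, x96, x97}}.
int(A) = ⋃ {U ∈ τ : U ⊆ A}. Opens contained in A: ∅, {x95}.
Taking the union of these: int(A) = {x95}.
cl(A) = ⋂ {C closed : A ⊆ C}. Closed sets containing A: {x94, x95, x96}, {x94, x95, x96, x97}.
Intersecting these: cl(A) = {x94, x95, x96}.
∂A = cl(A) ∖ int(A) = {x94, x95, x96} ∖ {x95} = {x94, x96}.


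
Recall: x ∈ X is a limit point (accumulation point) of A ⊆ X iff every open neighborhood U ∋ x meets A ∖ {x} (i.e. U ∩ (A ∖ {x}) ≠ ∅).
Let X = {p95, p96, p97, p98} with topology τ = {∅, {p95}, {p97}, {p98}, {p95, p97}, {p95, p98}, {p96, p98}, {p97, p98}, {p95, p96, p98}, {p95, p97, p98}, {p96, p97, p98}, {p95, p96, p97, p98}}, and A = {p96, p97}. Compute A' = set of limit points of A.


A' = ∅

For each x ∈ X, list the open sets U ∈ τ with x ∈ U, then check whether U ∩ (A ∖ {x}) ≠ ∅ for every such U.
  x = p95: open {p95} ∋ x has {p95} ∩ (A ∖ {p95}) = ∅, so x is NOT a limit point.
  x = p96: open {p96, p98} ∋ x has {p96, p98} ∩ (A ∖ {p96}) = ∅, so x is NOT a limit point.
  x = p97: open {p97} ∋ x has {p97} ∩ (A ∖ {p97}) = ∅, so x is NOT a limit point.
  x = p98: open {p98} ∋ x has {p98} ∩ (A ∖ {p98}) = ∅, so x is NOT a limit point.
Collecting: A' = ∅.


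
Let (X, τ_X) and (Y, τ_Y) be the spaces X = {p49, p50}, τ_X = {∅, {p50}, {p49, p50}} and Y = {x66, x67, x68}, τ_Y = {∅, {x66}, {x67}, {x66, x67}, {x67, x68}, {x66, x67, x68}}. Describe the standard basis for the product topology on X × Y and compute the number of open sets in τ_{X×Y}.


Basis B = {∅ × ∅, {p50} × {x66}, {p50} × {x67}, {p49, p50} × {x66}, {p49, p50} × {x67}, {p50} × {x66, x67}, {p50} × {x67, x68}, {p50} × {x66, x67, x68}, {p49, p50} × {x66, x67}, {p49, p50} × {x67, x68}, {p49, p50} × {x66, x67, x68}}; |τ_{X×Y}| = 18.

Enumerate products U × V with U ∈ τ_X, V ∈ τ_Y (deduplicated):
  ∅ × ∅ = {} (∅)
  {p50} × {x66} = {(p50,x66)}
  {p50} × {x67} = {(p50,x67)}
  {p49, p50} × {x66} = {(p49,x66), (p50,x66)}
  {p49, p50} × {x67} = {(p49,x67), (p50,x67)}
  {p50} × {x66, x67} = {(p50,x66), (p50,x67)}
  {p50} × {x67, x68} = {(p50,x67), (p50,x68)}
  {p50} × {x66, x67, x68} = {(p50,x66), (p50,x67), (p50,x68)}
  {p49, p50} × {x66, x67} = {(p49,x66), (p49,x67), (p50,x66), (p50,x67)}
  {p49, p50} × {x67, x68} = {(p49,x67), (p49,x68), (p50,x67), (p50,x68)}
  {p49, p50} × {x66, x67, x68} = {(p49,x66), (p49,x67), (p49,x68), (p50,x66), (p50,x67), (p50,x68)}
These 11 distinct sets form the basis B.
Close under arbitrary unions to get τ_{X×Y}; counting gives |τ_{X×Y}| = 18.


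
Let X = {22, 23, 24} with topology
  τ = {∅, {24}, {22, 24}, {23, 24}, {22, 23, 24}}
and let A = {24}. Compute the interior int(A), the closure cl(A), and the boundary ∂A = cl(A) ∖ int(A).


int(A) = {24}, cl(A) = {22, 23, 24}, ∂A = {22, 23}.

Closed sets in (X, τ) are complements of opens:
  closed(X, τ) = {∅, {22}, {23}, {22, 23}, {22, 23, 24}}.
int(A) = ⋃ {U ∈ τ : U ⊆ A}. Opens contained in A: ∅, {24}.
Taking the union of these: int(A) = {24}.
cl(A) = ⋂ {C closed : A ⊆ C}. Closed sets containing A: {22, 23, 24}.
Intersecting these: cl(A) = {22, 23, 24}.
∂A = cl(A) ∖ int(A) = {22, 23, 24} ∖ {24} = {22, 23}.


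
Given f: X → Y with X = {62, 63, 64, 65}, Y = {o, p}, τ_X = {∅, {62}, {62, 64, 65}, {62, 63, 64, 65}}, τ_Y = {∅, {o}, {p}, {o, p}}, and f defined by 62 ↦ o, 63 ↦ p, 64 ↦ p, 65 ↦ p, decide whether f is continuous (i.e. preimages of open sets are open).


f is NOT continuous.

Compute f^{-1}(U) for each U ∈ τ_Y:
  U = ∅: f^{-1}(U) = ∅ ∈ τ_X ✓.
  U = {o}: f^{-1}(U) = {62} ∈ τ_X ✓.
  U = {p}: f^{-1}(U) = {63, 64, 65} ∉ τ_X ✗.
  U = {o, p}: f^{-1}(U) = {62, 63, 64, 65} ∈ τ_X ✓.
Found U = {p} with f^{-1}(U) = {63, 64, 65} not in τ_X. Therefore f is NOT continuous.
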